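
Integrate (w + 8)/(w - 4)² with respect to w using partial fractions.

Decompose: α = 1, β = 1·4 + 8 = 12, so (w + 8)/(w - 4)² = 1/(w - 4) + 12/(w - 4)². Integrate: ∫ α/(w - 4) dw = ln|(w - 4)|; ∫ β/(w - 4)² dw = -12/(w - 4). Sum: ln|(w - 4)| - 12/(w - 4) + C


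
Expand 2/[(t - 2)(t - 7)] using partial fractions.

2/(t - 2)(t - 7) = P/(t - 2) + Q/(t - 7). P = 2/(2 - 7) = -2/5, Q = 2/(7 - 2) = 2/5
Result: (-2/5)/(t - 2) + (2/5)/(t - 7)


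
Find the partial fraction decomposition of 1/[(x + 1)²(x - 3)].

Cover-up at x=3: C = 1/(3 + 1)² = 1/16. Cover-up at x=-1: B = 1/(-1 - 3) = -1/4. Comparing x² coeff: A = -C = -1/16
Result: (-1/16)/(x + 1) - (1/4)/(x + 1)² + (1/16)/(x - 3)


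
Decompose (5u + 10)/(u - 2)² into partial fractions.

(5u + 10) = P(u - 2) + Q. At u = 2: Q = 5·2 + 10 = 20. Coeff of u: P = 5
Result: 5/(u - 2) + 20/(u - 2)²


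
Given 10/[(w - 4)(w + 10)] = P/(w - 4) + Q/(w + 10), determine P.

Cover-up at w = 4: P = 10/(4 + 10) = 10/14 = 5/7


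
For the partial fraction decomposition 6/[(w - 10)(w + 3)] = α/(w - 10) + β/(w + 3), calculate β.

Cover-up at w = -3: β = 6/(-3 - 10) = -6/13


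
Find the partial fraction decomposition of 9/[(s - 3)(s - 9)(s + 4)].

Using cover-up method: α = -3/14, β = 3/26, γ = 9/91
Result: (-3/14)/(s - 3) + (3/26)/(s - 9) + (9/91)/(s + 4)


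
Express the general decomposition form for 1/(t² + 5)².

Repeated quadratic factor: (At + B)/(t² + 5) + (Ct + D)/(t² + 5)²


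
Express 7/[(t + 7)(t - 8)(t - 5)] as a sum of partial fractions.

Using cover-up method: P = 7/180, Q = 7/45, R = -7/36
Result: (7/180)/(t + 7) + (7/45)/(t - 8) - (7/36)/(t - 5)


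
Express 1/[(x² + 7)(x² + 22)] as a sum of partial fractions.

Coefficient matching gives A = C = 0, B = 1/(22-7) = 1/15, D = -B = -1/15
Result: (1/15)/(x² + 7) - (1/15)/(x² + 22)


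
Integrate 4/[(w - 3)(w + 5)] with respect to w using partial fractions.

Decompose: 4/[(w - 3)(w + 5)] = (1/2)/(w - 3) - (1/2)/(w + 5). Integrate each term: (1/2) ln|(w - 3)| - (1/2) ln|(w + 5)| + C


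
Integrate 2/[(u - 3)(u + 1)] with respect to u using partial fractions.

Decompose: 2/[(u - 3)(u + 1)] = (1/2)/(u - 3) - (1/2)/(u + 1). Integrate each term: (1/2) ln|(u - 3)| - (1/2) ln|(u + 1)| + C


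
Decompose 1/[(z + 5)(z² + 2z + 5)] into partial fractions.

Cover-up at z = -5: A = 1/((-5)² + 2·(-5) + 5) = 1/20. Then B = -A = -1/20, C = -A·(2 - 5) = 3/20
Result: (1/20)/(z + 5) - ((1/20)z - 3/20)/(z² + 2z + 5)


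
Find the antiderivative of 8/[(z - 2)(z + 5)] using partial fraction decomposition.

Decompose: 8/[(z - 2)(z + 5)] = (8/7)/(z - 2) - (8/7)/(z + 5). Integrate each term: (8/7) ln|(z - 2)| - (8/7) ln|(z + 5)| + C


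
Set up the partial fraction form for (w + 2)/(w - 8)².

Repeated linear factor: P/(w - 8) + Q/(w - 8)²


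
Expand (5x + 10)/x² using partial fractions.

(5x + 10) = Ax + B. At x = 0: B = 5·0 + 10 = 10. Coeff of x: A = 5
Result: 5/x + 10/x²


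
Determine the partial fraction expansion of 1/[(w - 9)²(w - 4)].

Cover-up at w=4: R = 1/(4 - 9)² = 1/25. Cover-up at w=9: Q = 1/(9 - 4) = 1/5. Comparing w² coeff: P = -R = -1/25
Result: (-1/25)/(w - 9) + (1/5)/(w - 9)² + (1/25)/(w - 4)


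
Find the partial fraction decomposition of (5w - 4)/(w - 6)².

(5w - 4) = P(w - 6) + Q. At w = 6: Q = 5·6 - 4 = 26. Coeff of w: P = 5
Result: 5/(w - 6) + 26/(w - 6)²


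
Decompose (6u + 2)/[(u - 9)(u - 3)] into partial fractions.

At u=9: α = (6·9 + 2)/(9 - 3) = 28/3. At u=3: β = (6·3 + 2)/(3 - 9) = -10/3
Result: (28/3)/(u - 9) - (10/3)/(u - 3)


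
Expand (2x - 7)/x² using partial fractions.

(2x - 7) = Px + Q. At x = 0: Q = 2·0 - 7 = -7. Coeff of x: P = 2
Result: 2/x - 7/x²


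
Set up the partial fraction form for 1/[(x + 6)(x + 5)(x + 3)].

Three distinct linear factors: α/(x + 6) + β/(x + 5) + γ/(x + 3)


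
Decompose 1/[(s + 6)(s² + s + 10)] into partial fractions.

Cover-up at s = -6: P = 1/((-6)² + 1·(-6) + 10) = 1/40. Then Q = -P = -1/40, R = -P·(1 - 6) = 1/8
Result: (1/40)/(s + 6) - ((1/40)s - 1/8)/(s² + s + 10)


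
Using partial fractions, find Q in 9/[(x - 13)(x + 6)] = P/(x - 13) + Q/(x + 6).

Cover-up at x = -6: Q = 9/(-6 - 13) = -9/19


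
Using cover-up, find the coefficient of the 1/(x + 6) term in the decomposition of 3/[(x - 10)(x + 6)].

Cover (x + 6), set x=-6: 3/((x - 10) at x=-6) = 3/(-16) = -3/16


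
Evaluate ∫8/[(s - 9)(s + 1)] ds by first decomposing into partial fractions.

Decompose: 8/[(s - 9)(s + 1)] = (4/5)/(s - 9) - (4/5)/(s + 1). Integrate each term: (4/5) ln|(s - 9)| - (4/5) ln|(s + 1)| + C


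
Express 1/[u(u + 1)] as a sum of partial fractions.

1/u(u + 1) = α/u + β/(u + 1). α = 1/(0 + 1) = 1, β = 1/(-1 - 0) = -1
Result: 1/u - 1/(u + 1)


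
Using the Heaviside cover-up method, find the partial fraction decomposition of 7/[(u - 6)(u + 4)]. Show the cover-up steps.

Cover (u - 6): set u=6, get α = 7/(6 + 4) = 7/10. Cover (u + 4): set u=-4, get β = 7/(-4 - 6) = -7/10.
Result: (7/10)/(u - 6) - (7/10)/(u + 4)


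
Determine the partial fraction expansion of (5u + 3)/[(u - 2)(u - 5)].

At u=2: A = (5·2 + 3)/(2 - 5) = -13/3. At u=5: B = (5·5 + 3)/(5 - 2) = 28/3
Result: (-13/3)/(u - 2) + (28/3)/(u - 5)


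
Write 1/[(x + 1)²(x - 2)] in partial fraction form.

Cover-up at x=2: R = 1/(2 + 1)² = 1/9. Cover-up at x=-1: Q = 1/(-1 - 2) = -1/3. Comparing x² coeff: P = -R = -1/9
Result: (-1/9)/(x + 1) - (1/3)/(x + 1)² + (1/9)/(x - 2)


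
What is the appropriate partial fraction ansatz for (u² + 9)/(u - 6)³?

Repeated linear factor (power 3): A/(u - 6) + B/(u - 6)² + C/(u - 6)³


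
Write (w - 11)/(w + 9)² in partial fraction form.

(w - 11) = P(w + 9) + Q. At w = -9: Q = 1·(-9) - 11 = -20. Coeff of w: P = 1
Result: 1/(w + 9) - 20/(w + 9)²


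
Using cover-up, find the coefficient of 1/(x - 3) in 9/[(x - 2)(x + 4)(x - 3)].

Cover (x - 3), set x=3: 9/[(3 - 2)(3 + 4)] = 9/7


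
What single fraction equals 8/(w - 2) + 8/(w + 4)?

Common denominator (w - 2)(w + 4). Numerator: 8(w + 4) + 8(w - 2) = (8w + 32) + (8w - 16) = 16w + 16
Result: (16w + 16)/[(w - 2)(w + 4)]


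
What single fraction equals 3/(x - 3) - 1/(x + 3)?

Common denominator (x - 3)(x + 3). Numerator: 3(x + 3) - 1(x - 3) = (3x + 9) - (x - 3) = 2x + 12
Result: (2x + 12)/[(x - 3)(x + 3)]


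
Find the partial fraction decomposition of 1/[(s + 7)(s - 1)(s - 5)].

Using cover-up method: A = 1/96, B = -1/32, C = 1/48
Result: (1/96)/(s + 7) - (1/32)/(s - 1) + (1/48)/(s - 5)


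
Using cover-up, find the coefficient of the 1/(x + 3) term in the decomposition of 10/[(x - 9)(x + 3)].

Cover (x + 3), set x=-3: 10/((x - 9) at x=-3) = 10/(-12) = -5/6


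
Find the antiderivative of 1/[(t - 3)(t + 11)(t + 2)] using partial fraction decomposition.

Cover-up: A = 1/70, B = 1/126, C = -1/45. Decomposition: (1/70)/(t - 3) + (1/126)/(t + 11) - (1/45)/(t + 2). Integrate each term: (1/70) ln|(t - 3)| + (1/126) ln|(t + 11)| - (1/45) ln|(t + 2)| + C


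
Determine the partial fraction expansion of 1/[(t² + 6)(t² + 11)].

Coefficient matching gives A = C = 0, B = 1/(11-6) = 1/5, D = -B = -1/5
Result: (1/5)/(t² + 6) - (1/5)/(t² + 11)


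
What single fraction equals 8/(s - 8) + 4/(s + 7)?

Common denominator (s - 8)(s + 7). Numerator: 8(s + 7) + 4(s - 8) = (8s + 56) + (4s - 32) = 12s + 24
Result: (12s + 24)/[(s - 8)(s + 7)]


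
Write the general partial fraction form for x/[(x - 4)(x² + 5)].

Linear + irreducible quadratic: A/(x - 4) + (Bx + C)/(x² + 5)


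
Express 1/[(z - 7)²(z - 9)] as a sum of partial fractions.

Cover-up at z=9: R = 1/(9 - 7)² = 1/4. Cover-up at z=7: Q = 1/(7 - 9) = -1/2. Comparing z² coeff: P = -R = -1/4
Result: (-1/4)/(z - 7) - (1/2)/(z - 7)² + (1/4)/(z - 9)


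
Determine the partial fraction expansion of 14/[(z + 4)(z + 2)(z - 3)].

Using cover-up method: P = 1, Q = -7/5, R = 2/5
Result: 1/(z + 4) - (7/5)/(z + 2) + (2/5)/(z - 3)


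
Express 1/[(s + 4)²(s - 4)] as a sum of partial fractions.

Cover-up at s=4: R = 1/(4 + 4)² = 1/64. Cover-up at s=-4: Q = 1/(-4 - 4) = -1/8. Comparing s² coeff: P = -R = -1/64
Result: (-1/64)/(s + 4) - (1/8)/(s + 4)² + (1/64)/(s - 4)


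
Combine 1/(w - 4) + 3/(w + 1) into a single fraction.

Common denominator (w - 4)(w + 1). Numerator: 1(w + 1) + 3(w - 4) = (w + 1) + (3w - 12) = 4w - 11
Result: (4w - 11)/[(w - 4)(w + 1)]


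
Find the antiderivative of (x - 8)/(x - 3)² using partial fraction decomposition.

Decompose: P = 1, Q = 1·3 - 8 = -5, so (x - 8)/(x - 3)² = 1/(x - 3) - 5/(x - 3)². Integrate: ∫ P/(x - 3) dx = ln|(x - 3)|; ∫ Q/(x - 3)² dx = 5/(x - 3). Sum: ln|(x - 3)| + 5/(x - 3) + C


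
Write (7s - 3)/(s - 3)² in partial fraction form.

(7s - 3) = P(s - 3) + Q. At s = 3: Q = 7·3 - 3 = 18. Coeff of s: P = 7
Result: 7/(s - 3) + 18/(s - 3)²


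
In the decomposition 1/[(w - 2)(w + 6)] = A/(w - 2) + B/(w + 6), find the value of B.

Cover-up at w = -6: B = 1/(-6 - 2) = -1/8


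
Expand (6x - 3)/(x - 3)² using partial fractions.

(6x - 3) = P(x - 3) + Q. At x = 3: Q = 6·3 - 3 = 15. Coeff of x: P = 6
Result: 6/(x - 3) + 15/(x - 3)²


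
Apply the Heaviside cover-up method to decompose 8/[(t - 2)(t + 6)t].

Cover (t - 2), t=2: A = 8/[(2 + 6)(2 - 0)] = 1/2. Cover (t + 6), t=-6: B = 8/[(-6 - 2)(-6 - 0)] = 1/6. Cover t, t=0: C = 8/[(0 - 2)(0 + 6)] = -2/3.
Result: (1/2)/(t - 2) + (1/6)/(t + 6) - (2/3)/t


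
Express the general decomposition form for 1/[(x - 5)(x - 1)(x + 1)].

Three distinct linear factors: P/(x - 5) + Q/(x - 1) + R/(x + 1)


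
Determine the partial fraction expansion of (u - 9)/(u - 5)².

(u - 9) = A(u - 5) + B. At u = 5: B = 1·5 - 9 = -4. Coeff of u: A = 1
Result: 1/(u - 5) - 4/(u - 5)²


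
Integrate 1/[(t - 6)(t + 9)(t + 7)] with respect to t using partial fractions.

Cover-up: A = 1/195, B = 1/30, C = -1/26. Decomposition: (1/195)/(t - 6) + (1/30)/(t + 9) - (1/26)/(t + 7). Integrate each term: (1/195) ln|(t - 6)| + (1/30) ln|(t + 9)| - (1/26) ln|(t + 7)| + C


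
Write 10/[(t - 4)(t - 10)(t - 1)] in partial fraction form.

Using cover-up method: α = -5/9, β = 5/27, γ = 10/27
Result: (-5/9)/(t - 4) + (5/27)/(t - 10) + (10/27)/(t - 1)


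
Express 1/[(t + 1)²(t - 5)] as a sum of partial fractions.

Cover-up at t=5: γ = 1/(5 + 1)² = 1/36. Cover-up at t=-1: β = 1/(-1 - 5) = -1/6. Comparing t² coeff: α = -γ = -1/36
Result: (-1/36)/(t + 1) - (1/6)/(t + 1)² + (1/36)/(t - 5)


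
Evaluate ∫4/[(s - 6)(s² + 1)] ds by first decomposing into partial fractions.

Cover-up at s=6: P = 4/(6²+1) = 4/37. Coeff matching: Q = -4/37, R = -24/37. Decomposition: (4/37)/(s - 6) - ((4/37)s + 24/37)/(s² + 1). Integrate: linear → ln, quadratic → (1/2)ln + arctan: (4/37) ln|(s - 6)| - (2/37) ln(s² + 1) - (24/37) arctan(s) + C


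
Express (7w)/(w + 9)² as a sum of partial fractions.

(7w) = A(w + 9) + B. At w = -9: B = 7·(-9) + 0 = -63. Coeff of w: A = 7
Result: 7/(w + 9) - 63/(w + 9)²


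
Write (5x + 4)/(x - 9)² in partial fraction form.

(5x + 4) = P(x - 9) + Q. At x = 9: Q = 5·9 + 4 = 49. Coeff of x: P = 5
Result: 5/(x - 9) + 49/(x - 9)²


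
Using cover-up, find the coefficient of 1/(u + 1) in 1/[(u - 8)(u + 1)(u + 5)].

Cover (u + 1), set u=-1: 1/[(-1 - 8)(-1 + 5)] = -1/36


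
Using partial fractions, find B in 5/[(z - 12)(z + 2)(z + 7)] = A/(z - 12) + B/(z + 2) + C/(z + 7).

Cover-up at z = -2: B = 5/[(-2 - 12)(-2 + 7)] = 5/[(-14)(5)] = -5/70 = -1/14


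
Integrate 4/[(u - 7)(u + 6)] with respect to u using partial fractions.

Decompose: 4/[(u - 7)(u + 6)] = (4/13)/(u - 7) - (4/13)/(u + 6). Integrate each term: (4/13) ln|(u - 7)| - (4/13) ln|(u + 6)| + C


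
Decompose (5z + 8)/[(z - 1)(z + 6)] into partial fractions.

At z=1: P = (5·1 + 8)/(1 + 6) = 13/7. At z=-6: Q = (5·(-6) + 8)/(-6 - 1) = 22/7
Result: (13/7)/(z - 1) + (22/7)/(z + 6)


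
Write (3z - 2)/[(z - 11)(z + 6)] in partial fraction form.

At z=11: P = (3·11 - 2)/(11 + 6) = 31/17. At z=-6: Q = (3·(-6) - 2)/(-6 - 11) = 20/17
Result: (31/17)/(z - 11) + (20/17)/(z + 6)


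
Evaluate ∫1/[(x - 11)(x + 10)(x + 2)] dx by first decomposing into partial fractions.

Cover-up: A = 1/273, B = 1/168, C = -1/104. Decomposition: (1/273)/(x - 11) + (1/168)/(x + 10) - (1/104)/(x + 2). Integrate each term: (1/273) ln|(x - 11)| + (1/168) ln|(x + 10)| - (1/104) ln|(x + 2)| + C


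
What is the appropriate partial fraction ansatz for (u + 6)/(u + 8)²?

Repeated linear factor: A/(u + 8) + B/(u + 8)²


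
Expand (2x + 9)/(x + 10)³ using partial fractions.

(2x + 9) = α(x + 10)² + β(x + 10) + γ. At x = -10: γ = 2·(-10) + 9 = -11. Coefficients: α = 0, β = 2
Result: 2/(x + 10)² - 11/(x + 10)³


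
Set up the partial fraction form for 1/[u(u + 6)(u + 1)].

Three distinct linear factors: P/u + Q/(u + 6) + R/(u + 1)


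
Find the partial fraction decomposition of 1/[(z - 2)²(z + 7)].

Cover-up at z=-7: R = 1/(-7 - 2)² = 1/81. Cover-up at z=2: Q = 1/(2 + 7) = 1/9. Comparing z² coeff: P = -R = -1/81
Result: (-1/81)/(z - 2) + (1/9)/(z - 2)² + (1/81)/(z + 7)


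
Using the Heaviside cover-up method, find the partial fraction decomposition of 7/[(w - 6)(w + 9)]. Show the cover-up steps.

Cover (w - 6): set w=6, get A = 7/(6 + 9) = 7/15. Cover (w + 9): set w=-9, get B = 7/(-9 - 6) = -7/15.
Result: (7/15)/(w - 6) - (7/15)/(w + 9)


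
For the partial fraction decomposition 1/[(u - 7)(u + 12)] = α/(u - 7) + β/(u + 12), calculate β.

Cover-up at u = -12: β = 1/(-12 - 7) = -1/19


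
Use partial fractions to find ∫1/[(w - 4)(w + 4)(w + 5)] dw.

Cover-up: P = 1/72, Q = -1/8, R = 1/9. Decomposition: (1/72)/(w - 4) - (1/8)/(w + 4) + (1/9)/(w + 5). Integrate each term: (1/72) ln|(w - 4)| - (1/8) ln|(w + 4)| + (1/9) ln|(w + 5)| + C


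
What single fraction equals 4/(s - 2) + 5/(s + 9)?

Common denominator (s - 2)(s + 9). Numerator: 4(s + 9) + 5(s - 2) = (4s + 36) + (5s - 10) = 9s + 26
Result: (9s + 26)/[(s - 2)(s + 9)]


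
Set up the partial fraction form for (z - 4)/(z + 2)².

Repeated linear factor: α/(z + 2) + β/(z + 2)²


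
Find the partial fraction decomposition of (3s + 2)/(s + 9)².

(3s + 2) = α(s + 9) + β. At s = -9: β = 3·(-9) + 2 = -25. Coeff of s: α = 3
Result: 3/(s + 9) - 25/(s + 9)²


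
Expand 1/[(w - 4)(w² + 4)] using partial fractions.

Cover-up at w = 4: α = 1/(4² + 4) = 1/20. Then β = -α = -1/20, γ = -α·(0 + 4) = -1/5
Result: (1/20)/(w - 4) - ((1/20)w + 1/5)/(w² + 4)


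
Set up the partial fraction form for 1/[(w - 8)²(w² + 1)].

Repeated linear + quadratic: P/(w - 8) + Q/(w - 8)² + (Rw + S)/(w² + 1)


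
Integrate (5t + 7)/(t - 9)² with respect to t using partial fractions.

Decompose: P = 5, Q = 5·9 + 7 = 52, so (5t + 7)/(t - 9)² = 5/(t - 9) + 52/(t - 9)². Integrate: ∫ P/(t - 9) dt = 5 ln|(t - 9)|; ∫ Q/(t - 9)² dt = -52/(t - 9). Sum: 5 ln|(t - 9)| - 52/(t - 9) + C


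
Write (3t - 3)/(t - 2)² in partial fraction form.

(3t - 3) = P(t - 2) + Q. At t = 2: Q = 3·2 - 3 = 3. Coeff of t: P = 3
Result: 3/(t - 2) + 3/(t - 2)²


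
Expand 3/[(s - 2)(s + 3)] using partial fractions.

3/(s - 2)(s + 3) = α/(s - 2) + β/(s + 3). α = 3/(2 + 3) = 3/5, β = 3/(-3 - 2) = -3/5
Result: (3/5)/(s - 2) - (3/5)/(s + 3)


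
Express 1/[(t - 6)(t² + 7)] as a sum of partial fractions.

Cover-up at t = 6: α = 1/(6² + 7) = 1/43. Then β = -α = -1/43, γ = -α·(0 + 6) = -6/43
Result: (1/43)/(t - 6) - ((1/43)t + 6/43)/(t² + 7)


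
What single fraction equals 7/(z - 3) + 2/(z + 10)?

Common denominator (z - 3)(z + 10). Numerator: 7(z + 10) + 2(z - 3) = (7z + 70) + (2z - 6) = 9z + 64
Result: (9z + 64)/[(z - 3)(z + 10)]


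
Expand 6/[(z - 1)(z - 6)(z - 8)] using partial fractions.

Using cover-up method: P = 6/35, Q = -3/5, R = 3/7
Result: (6/35)/(z - 1) - (3/5)/(z - 6) + (3/7)/(z - 8)


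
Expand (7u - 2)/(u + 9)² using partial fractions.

(7u - 2) = A(u + 9) + B. At u = -9: B = 7·(-9) - 2 = -65. Coeff of u: A = 7
Result: 7/(u + 9) - 65/(u + 9)²


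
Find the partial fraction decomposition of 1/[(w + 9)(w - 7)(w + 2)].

Using cover-up method: P = 1/112, Q = 1/144, R = -1/63
Result: (1/112)/(w + 9) + (1/144)/(w - 7) - (1/63)/(w + 2)


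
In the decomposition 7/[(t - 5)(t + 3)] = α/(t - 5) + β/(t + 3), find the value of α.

Cover-up at t = 5: α = 7/(5 + 3) = 7/8


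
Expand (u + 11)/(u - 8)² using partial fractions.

(u + 11) = A(u - 8) + B. At u = 8: B = 1·8 + 11 = 19. Coeff of u: A = 1
Result: 1/(u - 8) + 19/(u - 8)²


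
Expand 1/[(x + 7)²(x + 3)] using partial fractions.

Cover-up at x=-3: C = 1/(-3 + 7)² = 1/16. Cover-up at x=-7: B = 1/(-7 + 3) = -1/4. Comparing x² coeff: A = -C = -1/16
Result: (-1/16)/(x + 7) - (1/4)/(x + 7)² + (1/16)/(x + 3)


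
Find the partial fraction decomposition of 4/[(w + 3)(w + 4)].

4/(w + 3)(w + 4) = P/(w + 3) + Q/(w + 4). P = 4/(-3 + 4) = 4, Q = 4/(-4 + 3) = -4
Result: 4/(w + 3) - 4/(w + 4)


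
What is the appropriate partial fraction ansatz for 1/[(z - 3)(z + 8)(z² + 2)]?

Two linear + quadratic: α/(z - 3) + β/(z + 8) + (γz + δ)/(z² + 2)


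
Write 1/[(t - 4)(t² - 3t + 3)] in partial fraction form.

Cover-up at t = 4: P = 1/(4² - 3·4 + 3) = 1/7. Then Q = -P = -1/7, R = -P·(-3 + 4) = -1/7
Result: (1/7)/(t - 4) - ((1/7)t + 1/7)/(t² - 3t + 3)


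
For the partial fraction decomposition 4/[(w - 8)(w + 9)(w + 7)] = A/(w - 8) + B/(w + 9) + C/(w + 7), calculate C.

Cover-up at w = -7: C = 4/[(-7 - 8)(-7 + 9)] = 4/[(-15)(2)] = -4/30 = -2/15


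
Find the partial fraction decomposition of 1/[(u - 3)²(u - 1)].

Cover-up at u=1: C = 1/(1 - 3)² = 1/4. Cover-up at u=3: B = 1/(3 - 1) = 1/2. Comparing u² coeff: A = -C = -1/4
Result: (-1/4)/(u - 3) + (1/2)/(u - 3)² + (1/4)/(u - 1)


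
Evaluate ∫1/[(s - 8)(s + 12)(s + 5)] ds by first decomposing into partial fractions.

Cover-up: α = 1/260, β = 1/140, γ = -1/91. Decomposition: (1/260)/(s - 8) + (1/140)/(s + 12) - (1/91)/(s + 5). Integrate each term: (1/260) ln|(s - 8)| + (1/140) ln|(s + 12)| - (1/91) ln|(s + 5)| + C


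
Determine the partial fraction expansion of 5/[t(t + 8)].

5/t(t + 8) = A/t + B/(t + 8). A = 5/(0 + 8) = 5/8, B = 5/(-8 - 0) = -5/8
Result: (5/8)/t - (5/8)/(t + 8)


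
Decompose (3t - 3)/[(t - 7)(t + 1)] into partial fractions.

At t=7: P = (3·7 - 3)/(7 + 1) = 9/4. At t=-1: Q = (3·(-1) - 3)/(-1 - 7) = 3/4
Result: (9/4)/(t - 7) + (3/4)/(t + 1)


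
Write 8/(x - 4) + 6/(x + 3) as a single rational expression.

Common denominator (x - 4)(x + 3). Numerator: 8(x + 3) + 6(x - 4) = (8x + 24) + (6x - 24) = 14x
Result: (14x)/[(x - 4)(x + 3)]


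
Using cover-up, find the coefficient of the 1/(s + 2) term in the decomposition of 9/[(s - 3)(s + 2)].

Cover (s + 2), set s=-2: 9/((s - 3) at s=-2) = 9/(-5) = -9/5


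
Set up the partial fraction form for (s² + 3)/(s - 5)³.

Repeated linear factor (power 3): P/(s - 5) + Q/(s - 5)² + R/(s - 5)³


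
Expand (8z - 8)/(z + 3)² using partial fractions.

(8z - 8) = P(z + 3) + Q. At z = -3: Q = 8·(-3) - 8 = -32. Coeff of z: P = 8
Result: 8/(z + 3) - 32/(z + 3)²


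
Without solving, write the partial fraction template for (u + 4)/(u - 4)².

Repeated linear factor: P/(u - 4) + Q/(u - 4)²


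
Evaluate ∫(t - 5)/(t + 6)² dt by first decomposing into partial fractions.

Decompose: A = 1, B = 1·(-6) - 5 = -11, so (t - 5)/(t + 6)² = 1/(t + 6) - 11/(t + 6)². Integrate: ∫ A/(t + 6) dt = ln|(t + 6)|; ∫ B/(t + 6)² dt = 11/(t + 6). Sum: ln|(t + 6)| + 11/(t + 6) + C


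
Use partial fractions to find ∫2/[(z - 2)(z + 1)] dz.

Decompose: 2/[(z - 2)(z + 1)] = (2/3)/(z - 2) - (2/3)/(z + 1). Integrate each term: (2/3) ln|(z - 2)| - (2/3) ln|(z + 1)| + C


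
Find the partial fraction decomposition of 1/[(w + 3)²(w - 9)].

Cover-up at w=9: C = 1/(9 + 3)² = 1/144. Cover-up at w=-3: B = 1/(-3 - 9) = -1/12. Comparing w² coeff: A = -C = -1/144
Result: (-1/144)/(w + 3) - (1/12)/(w + 3)² + (1/144)/(w - 9)


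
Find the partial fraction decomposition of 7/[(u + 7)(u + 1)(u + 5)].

Using cover-up method: A = 7/12, B = 7/24, C = -7/8
Result: (7/12)/(u + 7) + (7/24)/(u + 1) - (7/8)/(u + 5)


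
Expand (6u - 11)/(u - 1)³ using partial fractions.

(6u - 11) = A(u - 1)² + B(u - 1) + C. At u = 1: C = 6·1 - 11 = -5. Coefficients: A = 0, B = 6
Result: 6/(u - 1)² - 5/(u - 1)³


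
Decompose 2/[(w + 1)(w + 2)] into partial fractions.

2/(w + 1)(w + 2) = α/(w + 1) + β/(w + 2). α = 2/(-1 + 2) = 2, β = 2/(-2 + 1) = -2
Result: 2/(w + 1) - 2/(w + 2)


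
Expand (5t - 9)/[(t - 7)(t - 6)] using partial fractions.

At t=7: P = (5·7 - 9)/(7 - 6) = 26. At t=6: Q = (5·6 - 9)/(6 - 7) = -21
Result: 26/(t - 7) - 21/(t - 6)


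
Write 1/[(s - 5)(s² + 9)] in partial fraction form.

Cover-up at s = 5: P = 1/(5² + 9) = 1/34. Then Q = -P = -1/34, R = -P·(0 + 5) = -5/34
Result: (1/34)/(s - 5) - ((1/34)s + 5/34)/(s² + 9)


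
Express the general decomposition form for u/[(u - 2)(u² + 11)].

Linear + irreducible quadratic: α/(u - 2) + (βu + γ)/(u² + 11)


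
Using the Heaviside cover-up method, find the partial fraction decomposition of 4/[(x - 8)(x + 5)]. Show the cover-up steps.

Cover (x - 8): set x=8, get α = 4/(8 + 5) = 4/13. Cover (x + 5): set x=-5, get β = 4/(-5 - 8) = -4/13.
Result: (4/13)/(x - 8) - (4/13)/(x + 5)


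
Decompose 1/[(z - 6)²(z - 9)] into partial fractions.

Cover-up at z=9: R = 1/(9 - 6)² = 1/9. Cover-up at z=6: Q = 1/(6 - 9) = -1/3. Comparing z² coeff: P = -R = -1/9
Result: (-1/9)/(z - 6) - (1/3)/(z - 6)² + (1/9)/(z - 9)


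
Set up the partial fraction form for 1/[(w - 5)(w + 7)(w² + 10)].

Two linear + quadratic: A/(w - 5) + B/(w + 7) + (Cw + D)/(w² + 10)


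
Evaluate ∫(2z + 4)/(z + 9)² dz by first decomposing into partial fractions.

Decompose: A = 2, B = 2·(-9) + 4 = -14, so (2z + 4)/(z + 9)² = 2/(z + 9) - 14/(z + 9)². Integrate: ∫ A/(z + 9) dz = 2 ln|(z + 9)|; ∫ B/(z + 9)² dz = 14/(z + 9). Sum: 2 ln|(z + 9)| + 14/(z + 9) + C


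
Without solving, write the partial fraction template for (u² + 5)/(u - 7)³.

Repeated linear factor (power 3): α/(u - 7) + β/(u - 7)² + γ/(u - 7)³


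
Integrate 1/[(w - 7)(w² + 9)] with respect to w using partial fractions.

Cover-up at w=7: α = 1/(7²+9) = 1/58. Coeff matching: β = -1/58, γ = -7/58. Decomposition: (1/58)/(w - 7) - ((1/58)w + 7/58)/(w² + 9). Integrate: linear → ln, quadratic → (1/2)ln + arctan: (1/58) ln|(w - 7)| - (1/116) ln(w² + 9) - (7/174) arctan(w/3) + C


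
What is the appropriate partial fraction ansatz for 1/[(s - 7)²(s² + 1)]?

Repeated linear + quadratic: α/(s - 7) + β/(s - 7)² + (γs + δ)/(s² + 1)


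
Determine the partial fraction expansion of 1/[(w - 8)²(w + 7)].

Cover-up at w=-7: C = 1/(-7 - 8)² = 1/225. Cover-up at w=8: B = 1/(8 + 7) = 1/15. Comparing w² coeff: A = -C = -1/225
Result: (-1/225)/(w - 8) + (1/15)/(w - 8)² + (1/225)/(w + 7)


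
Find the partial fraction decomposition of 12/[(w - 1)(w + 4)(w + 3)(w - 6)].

Using Heaviside cover-up: (-3/25)/(w - 1) - (6/25)/(w + 4) + (1/3)/(w + 3) + (2/75)/(w - 6)


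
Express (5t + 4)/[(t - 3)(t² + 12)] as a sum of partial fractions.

At t=3: α = (5·3 + 4)/(3² + 12) = 19/21. β = -α = -19/21, γ = 5 - 3·α = 16/7
Result: (19/21)/(t - 3) - ((19/21)t - 16/7)/(t² + 12)


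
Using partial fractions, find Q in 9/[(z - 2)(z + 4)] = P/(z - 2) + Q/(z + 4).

Cover-up at z = -4: Q = 9/(-4 - 2) = -9/6 = -3/2


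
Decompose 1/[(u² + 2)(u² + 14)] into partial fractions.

Coefficient matching gives P = R = 0, Q = 1/(14-2) = 1/12, S = -Q = -1/12
Result: (1/12)/(u² + 2) - (1/12)/(u² + 14)


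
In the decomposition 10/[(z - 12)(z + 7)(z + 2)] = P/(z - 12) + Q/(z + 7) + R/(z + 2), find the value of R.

Cover-up at z = -2: R = 10/[(-2 - 12)(-2 + 7)] = 10/[(-14)(5)] = -10/70 = -1/7


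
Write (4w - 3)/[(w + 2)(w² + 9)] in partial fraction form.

At w=-2: α = (4·(-2) - 3)/((-2)² + 9) = -11/13. β = -α = 11/13, γ = 4 - (-2)·α = 30/13
Result: (-11/13)/(w + 2) + ((11/13)w + 30/13)/(w² + 9)


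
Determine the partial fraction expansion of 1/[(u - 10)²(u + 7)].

Cover-up at u=-7: R = 1/(-7 - 10)² = 1/289. Cover-up at u=10: Q = 1/(10 + 7) = 1/17. Comparing u² coeff: P = -R = -1/289
Result: (-1/289)/(u - 10) + (1/17)/(u - 10)² + (1/289)/(u + 7)


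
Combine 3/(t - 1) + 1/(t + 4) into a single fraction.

Common denominator (t - 1)(t + 4). Numerator: 3(t + 4) + 1(t - 1) = (3t + 12) + (t - 1) = 4t + 11
Result: (4t + 11)/[(t - 1)(t + 4)]


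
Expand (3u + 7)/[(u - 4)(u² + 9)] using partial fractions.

At u=4: P = (3·4 + 7)/(4² + 9) = 19/25. Q = -P = -19/25, R = 3 - 4·P = -1/25
Result: (19/25)/(u - 4) - ((19/25)u + 1/25)/(u² + 9)


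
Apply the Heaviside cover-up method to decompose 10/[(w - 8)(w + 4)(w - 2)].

Cover (w - 8), w=8: α = 10/[(8 + 4)(8 - 2)] = 5/36. Cover (w + 4), w=-4: β = 10/[(-4 - 8)(-4 - 2)] = 5/36. Cover (w - 2), w=2: γ = 10/[(2 - 8)(2 + 4)] = -5/18.
Result: (5/36)/(w - 8) + (5/36)/(w + 4) - (5/18)/(w - 2)


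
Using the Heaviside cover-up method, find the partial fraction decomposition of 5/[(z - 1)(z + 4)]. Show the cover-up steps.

Cover (z - 1): set z=1, get A = 5/(1 + 4) = 1. Cover (z + 4): set z=-4, get B = 5/(-4 - 1) = -1.
Result: 1/(z - 1) - 1/(z + 4)


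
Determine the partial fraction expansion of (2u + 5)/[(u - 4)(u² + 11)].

At u=4: P = (2·4 + 5)/(4² + 11) = 13/27. Q = -P = -13/27, R = 2 - 4·P = 2/27
Result: (13/27)/(u - 4) - ((13/27)u - 2/27)/(u² + 11)


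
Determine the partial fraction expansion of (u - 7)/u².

(u - 7) = Au + B. At u = 0: B = 1·0 - 7 = -7. Coeff of u: A = 1
Result: 1/u - 7/u²


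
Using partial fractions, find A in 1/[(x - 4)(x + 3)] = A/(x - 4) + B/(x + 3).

Cover-up at x = 4: A = 1/(4 + 3) = 1/7


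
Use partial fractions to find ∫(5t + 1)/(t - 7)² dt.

Decompose: P = 5, Q = 5·7 + 1 = 36, so (5t + 1)/(t - 7)² = 5/(t - 7) + 36/(t - 7)². Integrate: ∫ P/(t - 7) dt = 5 ln|(t - 7)|; ∫ Q/(t - 7)² dt = -36/(t - 7). Sum: 5 ln|(t - 7)| - 36/(t - 7) + C


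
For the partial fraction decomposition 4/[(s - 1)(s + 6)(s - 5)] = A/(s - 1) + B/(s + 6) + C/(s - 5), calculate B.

Cover-up at s = -6: B = 4/[(-6 - 1)(-6 - 5)] = 4/[(-7)(-11)] = 4/77


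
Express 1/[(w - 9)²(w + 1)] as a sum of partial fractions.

Cover-up at w=-1: R = 1/(-1 - 9)² = 1/100. Cover-up at w=9: Q = 1/(9 + 1) = 1/10. Comparing w² coeff: P = -R = -1/100
Result: (-1/100)/(w - 9) + (1/10)/(w - 9)² + (1/100)/(w + 1)


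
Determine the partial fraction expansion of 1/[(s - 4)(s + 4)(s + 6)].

Using cover-up method: P = 1/80, Q = -1/16, R = 1/20
Result: (1/80)/(s - 4) - (1/16)/(s + 4) + (1/20)/(s + 6)


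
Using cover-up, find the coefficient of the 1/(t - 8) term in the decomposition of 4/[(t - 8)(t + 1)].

Cover (t - 8), set t=8: 4/((t + 1) at t=8) = 4/(9) = 4/9


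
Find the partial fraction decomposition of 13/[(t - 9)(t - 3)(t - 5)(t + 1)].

Using Heaviside cover-up: (13/240)/(t - 9) + (13/48)/(t - 3) - (13/48)/(t - 5) - (13/240)/(t + 1)


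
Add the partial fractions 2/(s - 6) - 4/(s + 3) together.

Common denominator (s - 6)(s + 3). Numerator: 2(s + 3) - 4(s - 6) = (2s + 6) - (4s - 24) = -2s + 30
Result: (-2s + 30)/[(s - 6)(s + 3)]


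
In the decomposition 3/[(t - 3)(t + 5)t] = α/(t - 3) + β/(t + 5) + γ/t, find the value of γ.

Cover-up at t = 0: γ = 3/[(0 - 3)(0 + 5)] = 3/[(-3)(5)] = -3/15 = -1/5


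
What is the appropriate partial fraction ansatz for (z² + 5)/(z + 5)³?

Repeated linear factor (power 3): α/(z + 5) + β/(z + 5)² + γ/(z + 5)³


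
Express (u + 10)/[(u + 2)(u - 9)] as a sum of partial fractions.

At u=-2: A = (1·(-2) + 10)/(-2 - 9) = -8/11. At u=9: B = (1·9 + 10)/(9 + 2) = 19/11
Result: (-8/11)/(u + 2) + (19/11)/(u - 9)


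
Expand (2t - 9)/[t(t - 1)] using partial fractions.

At t=0: A = (2·0 - 9)/(0 - 1) = 9. At t=1: B = (2·1 - 9)/(1 - 0) = -7
Result: 9/t - 7/(t - 1)


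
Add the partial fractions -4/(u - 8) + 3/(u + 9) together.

Common denominator (u - 8)(u + 9). Numerator: -4(u + 9) + 3(u - 8) = (-4u - 36) + (3u - 24) = -u - 60
Result: (-u - 60)/[(u - 8)(u + 9)]


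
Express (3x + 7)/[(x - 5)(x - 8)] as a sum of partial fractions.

At x=5: A = (3·5 + 7)/(5 - 8) = -22/3. At x=8: B = (3·8 + 7)/(8 - 5) = 31/3
Result: (-22/3)/(x - 5) + (31/3)/(x - 8)


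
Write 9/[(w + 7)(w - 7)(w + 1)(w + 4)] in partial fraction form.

Using Heaviside cover-up: (-1/28)/(w + 7) + (9/1232)/(w - 7) - (1/16)/(w + 1) + (1/11)/(w + 4)


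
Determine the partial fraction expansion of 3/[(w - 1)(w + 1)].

3/(w - 1)(w + 1) = P/(w - 1) + Q/(w + 1). P = 3/(1 + 1) = 3/2, Q = 3/(-1 - 1) = -3/2
Result: (3/2)/(w - 1) - (3/2)/(w + 1)


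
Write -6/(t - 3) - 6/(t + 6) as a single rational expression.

Common denominator (t - 3)(t + 6). Numerator: -6(t + 6) - 6(t - 3) = (-6t - 36) - (6t - 18) = -12t - 18
Result: (-12t - 18)/[(t - 3)(t + 6)]


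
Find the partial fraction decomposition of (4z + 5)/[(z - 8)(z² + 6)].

At z=8: A = (4·8 + 5)/(8² + 6) = 37/70. B = -A = -37/70, C = 4 - 8·A = -8/35
Result: (37/70)/(z - 8) - ((37/70)z + 8/35)/(z² + 6)


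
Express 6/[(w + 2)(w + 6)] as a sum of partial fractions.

6/(w + 2)(w + 6) = P/(w + 2) + Q/(w + 6). P = 6/(-2 + 6) = 3/2, Q = 6/(-6 + 2) = -3/2
Result: (3/2)/(w + 2) - (3/2)/(w + 6)


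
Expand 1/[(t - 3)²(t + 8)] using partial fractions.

Cover-up at t=-8: C = 1/(-8 - 3)² = 1/121. Cover-up at t=3: B = 1/(3 + 8) = 1/11. Comparing t² coeff: A = -C = -1/121
Result: (-1/121)/(t - 3) + (1/11)/(t - 3)² + (1/121)/(t + 8)


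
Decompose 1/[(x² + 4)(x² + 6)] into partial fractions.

Coefficient matching gives A = C = 0, B = 1/(6-4) = 1/2, D = -B = -1/2
Result: (1/2)/(x² + 4) - (1/2)/(x² + 6)


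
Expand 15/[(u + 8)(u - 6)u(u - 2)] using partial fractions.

Using Heaviside cover-up: (-3/224)/(u + 8) + (5/112)/(u - 6) + (5/32)/u - (3/16)/(u - 2)


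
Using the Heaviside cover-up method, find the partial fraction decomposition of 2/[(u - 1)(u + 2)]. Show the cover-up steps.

Cover (u - 1): set u=1, get α = 2/(1 + 2) = 2/3. Cover (u + 2): set u=-2, get β = 2/(-2 - 1) = -2/3.
Result: (2/3)/(u - 1) - (2/3)/(u + 2)


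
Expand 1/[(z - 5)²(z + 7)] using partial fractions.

Cover-up at z=-7: γ = 1/(-7 - 5)² = 1/144. Cover-up at z=5: β = 1/(5 + 7) = 1/12. Comparing z² coeff: α = -γ = -1/144
Result: (-1/144)/(z - 5) + (1/12)/(z - 5)² + (1/144)/(z + 7)


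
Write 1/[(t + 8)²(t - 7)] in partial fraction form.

Cover-up at t=7: R = 1/(7 + 8)² = 1/225. Cover-up at t=-8: Q = 1/(-8 - 7) = -1/15. Comparing t² coeff: P = -R = -1/225
Result: (-1/225)/(t + 8) - (1/15)/(t + 8)² + (1/225)/(t - 7)


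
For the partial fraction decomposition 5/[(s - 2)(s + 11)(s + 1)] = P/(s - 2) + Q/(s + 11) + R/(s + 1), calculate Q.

Cover-up at s = -11: Q = 5/[(-11 - 2)(-11 + 1)] = 5/[(-13)(-10)] = 5/130 = 1/26


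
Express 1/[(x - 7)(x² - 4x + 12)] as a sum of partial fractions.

Cover-up at x = 7: P = 1/(7² - 4·7 + 12) = 1/33. Then Q = -P = -1/33, R = -P·(-4 + 7) = -1/11
Result: (1/33)/(x - 7) - ((1/33)x + 1/11)/(x² - 4x + 12)


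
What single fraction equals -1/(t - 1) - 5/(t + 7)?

Common denominator (t - 1)(t + 7). Numerator: -1(t + 7) - 5(t - 1) = (-t - 7) - (5t - 5) = -6t - 2
Result: (-6t - 2)/[(t - 1)(t + 7)]


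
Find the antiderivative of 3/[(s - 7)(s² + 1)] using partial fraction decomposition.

Cover-up at s=7: P = 3/(7²+1) = 3/50. Coeff matching: Q = -3/50, R = -21/50. Decomposition: (3/50)/(s - 7) - ((3/50)s + 21/50)/(s² + 1). Integrate: linear → ln, quadratic → (1/2)ln + arctan: (3/50) ln|(s - 7)| - (3/100) ln(s² + 1) - (21/50) arctan(s) + C


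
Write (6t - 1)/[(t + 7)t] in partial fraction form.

At t=-7: A = (6·(-7) - 1)/(-7 - 0) = 43/7. At t=0: B = (6·0 - 1)/(0 + 7) = -1/7
Result: (43/7)/(t + 7) - (1/7)/t


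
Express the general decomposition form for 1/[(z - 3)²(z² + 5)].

Repeated linear + quadratic: A/(z - 3) + B/(z - 3)² + (Cz + D)/(z² + 5)


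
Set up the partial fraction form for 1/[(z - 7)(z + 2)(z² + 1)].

Two linear + quadratic: A/(z - 7) + B/(z + 2) + (Cz + D)/(z² + 1)


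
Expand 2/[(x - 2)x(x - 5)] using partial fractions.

Using cover-up method: A = -1/3, B = 1/5, C = 2/15
Result: (-1/3)/(x - 2) + (1/5)/x + (2/15)/(x - 5)


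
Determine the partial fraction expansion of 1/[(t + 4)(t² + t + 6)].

Cover-up at t = -4: A = 1/((-4)² + 1·(-4) + 6) = 1/18. Then B = -A = -1/18, C = -A·(1 - 4) = 1/6
Result: (1/18)/(t + 4) - ((1/18)t - 1/6)/(t² + t + 6)


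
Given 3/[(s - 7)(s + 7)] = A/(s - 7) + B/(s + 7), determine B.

Cover-up at s = -7: B = 3/(-7 - 7) = -3/14


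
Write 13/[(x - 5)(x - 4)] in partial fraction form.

13/(x - 5)(x - 4) = A/(x - 5) + B/(x - 4). A = 13/(5 - 4) = 13, B = 13/(4 - 5) = -13
Result: 13/(x - 5) - 13/(x - 4)


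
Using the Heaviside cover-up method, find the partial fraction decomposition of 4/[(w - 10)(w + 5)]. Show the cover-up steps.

Cover (w - 10): set w=10, get A = 4/(10 + 5) = 4/15. Cover (w + 5): set w=-5, get B = 4/(-5 - 10) = -4/15.
Result: (4/15)/(w - 10) - (4/15)/(w + 5)


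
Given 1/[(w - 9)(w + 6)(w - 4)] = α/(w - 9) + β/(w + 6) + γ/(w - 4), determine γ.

Cover-up at w = 4: γ = 1/[(4 - 9)(4 + 6)] = 1/[(-5)(10)] = -1/50


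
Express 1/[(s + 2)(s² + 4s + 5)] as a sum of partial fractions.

Cover-up at s = -2: P = 1/((-2)² + 4·(-2) + 5) = 1. Then Q = -P = -1, R = -P·(4 - 2) = -2
Result: 1/(s + 2) - (s + 2)/(s² + 4s + 5)


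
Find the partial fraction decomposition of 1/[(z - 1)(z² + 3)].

Cover-up at z = 1: A = 1/(1² + 3) = 1/4. Then B = -A = -1/4, C = -A·(0 + 1) = -1/4
Result: (1/4)/(z - 1) - ((1/4)z + 1/4)/(z² + 3)


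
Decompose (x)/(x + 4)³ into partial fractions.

(x) = A(x + 4)² + B(x + 4) + C. At x = -4: C = 1·(-4) + 0 = -4. Coefficients: A = 0, B = 1
Result: 1/(x + 4)² - 4/(x + 4)³


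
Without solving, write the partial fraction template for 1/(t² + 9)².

Repeated quadratic factor: (Pt + Q)/(t² + 9) + (Rt + S)/(t² + 9)²


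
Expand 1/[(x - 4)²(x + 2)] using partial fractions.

Cover-up at x=-2: γ = 1/(-2 - 4)² = 1/36. Cover-up at x=4: β = 1/(4 + 2) = 1/6. Comparing x² coeff: α = -γ = -1/36
Result: (-1/36)/(x - 4) + (1/6)/(x - 4)² + (1/36)/(x + 2)


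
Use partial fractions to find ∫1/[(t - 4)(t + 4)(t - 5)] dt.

Cover-up: P = -1/8, Q = 1/72, R = 1/9. Decomposition: (-1/8)/(t - 4) + (1/72)/(t + 4) + (1/9)/(t - 5). Integrate each term: (-1/8) ln|(t - 4)| + (1/72) ln|(t + 4)| + (1/9) ln|(t - 5)| + C


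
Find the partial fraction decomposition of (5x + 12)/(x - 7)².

(5x + 12) = A(x - 7) + B. At x = 7: B = 5·7 + 12 = 47. Coeff of x: A = 5
Result: 5/(x - 7) + 47/(x - 7)²


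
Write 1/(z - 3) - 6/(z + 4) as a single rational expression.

Common denominator (z - 3)(z + 4). Numerator: 1(z + 4) - 6(z - 3) = (z + 4) - (6z - 18) = -5z + 22
Result: (-5z + 22)/[(z - 3)(z + 4)]


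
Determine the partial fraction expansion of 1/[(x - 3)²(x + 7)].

Cover-up at x=-7: γ = 1/(-7 - 3)² = 1/100. Cover-up at x=3: β = 1/(3 + 7) = 1/10. Comparing x² coeff: α = -γ = -1/100
Result: (-1/100)/(x - 3) + (1/10)/(x - 3)² + (1/100)/(x + 7)


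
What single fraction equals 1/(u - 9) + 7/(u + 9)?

Common denominator (u - 9)(u + 9). Numerator: 1(u + 9) + 7(u - 9) = (u + 9) + (7u - 63) = 8u - 54
Result: (8u - 54)/[(u - 9)(u + 9)]


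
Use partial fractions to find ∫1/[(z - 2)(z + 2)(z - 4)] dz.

Cover-up: P = -1/8, Q = 1/24, R = 1/12. Decomposition: (-1/8)/(z - 2) + (1/24)/(z + 2) + (1/12)/(z - 4). Integrate each term: (-1/8) ln|(z - 2)| + (1/24) ln|(z + 2)| + (1/12) ln|(z - 4)| + C


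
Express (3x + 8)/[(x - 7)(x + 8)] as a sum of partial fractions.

At x=7: α = (3·7 + 8)/(7 + 8) = 29/15. At x=-8: β = (3·(-8) + 8)/(-8 - 7) = 16/15
Result: (29/15)/(x - 7) + (16/15)/(x + 8)


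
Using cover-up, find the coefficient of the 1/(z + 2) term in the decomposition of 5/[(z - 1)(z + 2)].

Cover (z + 2), set z=-2: 5/((z - 1) at z=-2) = 5/(-3) = -5/3


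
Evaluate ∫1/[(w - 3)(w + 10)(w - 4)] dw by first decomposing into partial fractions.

Cover-up: A = -1/13, B = 1/182, C = 1/14. Decomposition: (-1/13)/(w - 3) + (1/182)/(w + 10) + (1/14)/(w - 4). Integrate each term: (-1/13) ln|(w - 3)| + (1/182) ln|(w + 10)| + (1/14) ln|(w - 4)| + C


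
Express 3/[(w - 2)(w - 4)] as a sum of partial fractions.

3/(w - 2)(w - 4) = A/(w - 2) + B/(w - 4). A = 3/(2 - 4) = -3/2, B = 3/(4 - 2) = 3/2
Result: (-3/2)/(w - 2) + (3/2)/(w - 4)


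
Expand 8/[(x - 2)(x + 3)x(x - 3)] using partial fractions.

Using Heaviside cover-up: (-4/5)/(x - 2) - (4/45)/(x + 3) + (4/9)/x + (4/9)/(x - 3)


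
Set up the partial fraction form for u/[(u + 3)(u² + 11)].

Linear + irreducible quadratic: α/(u + 3) + (βu + γ)/(u² + 11)


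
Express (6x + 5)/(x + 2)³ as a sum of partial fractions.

(6x + 5) = α(x + 2)² + β(x + 2) + γ. At x = -2: γ = 6·(-2) + 5 = -7. Coefficients: α = 0, β = 6
Result: 6/(x + 2)² - 7/(x + 2)³


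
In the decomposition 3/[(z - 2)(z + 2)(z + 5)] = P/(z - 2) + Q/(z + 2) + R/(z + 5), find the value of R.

Cover-up at z = -5: R = 3/[(-5 - 2)(-5 + 2)] = 3/[(-7)(-3)] = 3/21 = 1/7


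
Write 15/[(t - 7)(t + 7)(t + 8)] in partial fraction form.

Using cover-up method: α = 1/14, β = -15/14, γ = 1
Result: (1/14)/(t - 7) - (15/14)/(t + 7) + 1/(t + 8)


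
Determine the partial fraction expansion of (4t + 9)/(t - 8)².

(4t + 9) = A(t - 8) + B. At t = 8: B = 4·8 + 9 = 41. Coeff of t: A = 4
Result: 4/(t - 8) + 41/(t - 8)²


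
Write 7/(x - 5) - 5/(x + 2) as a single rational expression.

Common denominator (x - 5)(x + 2). Numerator: 7(x + 2) - 5(x - 5) = (7x + 14) - (5x - 25) = 2x + 39
Result: (2x + 39)/[(x - 5)(x + 2)]


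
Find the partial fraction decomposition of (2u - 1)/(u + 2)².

(2u - 1) = P(u + 2) + Q. At u = -2: Q = 2·(-2) - 1 = -5. Coeff of u: P = 2
Result: 2/(u + 2) - 5/(u + 2)²


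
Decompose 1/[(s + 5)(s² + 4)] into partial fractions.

Cover-up at s = -5: A = 1/((-5)² + 4) = 1/29. Then B = -A = -1/29, C = -A·(0 - 5) = 5/29
Result: (1/29)/(s + 5) - ((1/29)s - 5/29)/(s² + 4)


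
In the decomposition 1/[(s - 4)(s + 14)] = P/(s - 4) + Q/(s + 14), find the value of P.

Cover-up at s = 4: P = 1/(4 + 14) = 1/18


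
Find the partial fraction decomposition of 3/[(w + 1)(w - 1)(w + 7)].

Using cover-up method: α = -1/4, β = 3/16, γ = 1/16
Result: (-1/4)/(w + 1) + (3/16)/(w - 1) + (1/16)/(w + 7)


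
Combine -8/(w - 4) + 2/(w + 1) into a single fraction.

Common denominator (w - 4)(w + 1). Numerator: -8(w + 1) + 2(w - 4) = (-8w - 8) + (2w - 8) = -6w - 16
Result: (-6w - 16)/[(w - 4)(w + 1)]


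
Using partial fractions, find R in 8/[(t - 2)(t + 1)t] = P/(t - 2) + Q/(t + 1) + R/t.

Cover-up at t = 0: R = 8/[(0 - 2)(0 + 1)] = 8/[(-2)(1)] = -8/2 = -4


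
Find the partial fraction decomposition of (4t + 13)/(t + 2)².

(4t + 13) = α(t + 2) + β. At t = -2: β = 4·(-2) + 13 = 5. Coeff of t: α = 4
Result: 4/(t + 2) + 5/(t + 2)²


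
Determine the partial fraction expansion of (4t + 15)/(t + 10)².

(4t + 15) = A(t + 10) + B. At t = -10: B = 4·(-10) + 15 = -25. Coeff of t: A = 4
Result: 4/(t + 10) - 25/(t + 10)²
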